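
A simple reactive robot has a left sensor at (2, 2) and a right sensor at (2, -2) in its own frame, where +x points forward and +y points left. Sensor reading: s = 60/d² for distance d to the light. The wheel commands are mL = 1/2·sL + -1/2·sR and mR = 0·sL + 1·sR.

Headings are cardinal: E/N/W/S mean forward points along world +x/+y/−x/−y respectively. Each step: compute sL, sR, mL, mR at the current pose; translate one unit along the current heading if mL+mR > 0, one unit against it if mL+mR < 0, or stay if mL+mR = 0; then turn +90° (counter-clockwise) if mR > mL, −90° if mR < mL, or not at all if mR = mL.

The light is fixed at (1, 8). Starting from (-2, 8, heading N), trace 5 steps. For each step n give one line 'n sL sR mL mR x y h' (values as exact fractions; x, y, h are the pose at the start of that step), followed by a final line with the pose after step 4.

n=0: pose=(-2,8,N); sL=60/29, sR=12; mL=-144/29, mR=12; mL+mR=204/29 → advance +1; mR−mL=492/29 → turn +1·90°
n=1: pose=(-2,9,W); sL=30/13, sR=30/17; mL=60/221, mR=30/17; mL+mR=450/221 → advance +1; mR−mL=330/221 → turn +1·90°
n=2: pose=(-3,9,S); sL=12, sR=60/37; mL=192/37, mR=60/37; mL+mR=252/37 → advance +1; mR−mL=-132/37 → turn -1·90°
n=3: pose=(-3,8,W); sL=3/2, sR=3/2; mL=0, mR=3/2; mL+mR=3/2 → advance +1; mR−mL=3/2 → turn +1·90°
n=4: pose=(-4,8,S); sL=60/13, sR=60/53; mL=1200/689, mR=60/53; mL+mR=1980/689 → advance +1; mR−mL=-420/689 → turn -1·90°

0 60/29 12 -144/29 12 -2 8 N
1 30/13 30/17 60/221 30/17 -2 9 W
2 12 60/37 192/37 60/37 -3 9 S
3 3/2 3/2 0 3/2 -3 8 W
4 60/13 60/53 1200/689 60/53 -4 8 S
final -4 7 W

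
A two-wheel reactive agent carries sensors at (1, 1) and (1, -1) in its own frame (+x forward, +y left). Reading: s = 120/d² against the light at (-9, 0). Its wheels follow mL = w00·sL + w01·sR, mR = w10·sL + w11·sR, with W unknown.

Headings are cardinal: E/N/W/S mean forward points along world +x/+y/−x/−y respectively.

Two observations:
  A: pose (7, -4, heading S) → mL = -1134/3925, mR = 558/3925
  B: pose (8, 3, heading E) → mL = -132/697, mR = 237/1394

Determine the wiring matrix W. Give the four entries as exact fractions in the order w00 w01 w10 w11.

1/2 -1 1 -1/2

obs A: pose=(7,-4,S) → sL=60/157, sR=12/25, mL=-1134/3925, mR=558/3925
obs B: pose=(8,3,E) → sL=6/17, sR=15/41, mL=-132/697, mR=237/1394
sensor matrix S = [[60/157, 12/25], [6/17, 15/41]]; det S = -80964/2735725
solve [mL_A; mL_B] = S·[w00; w01] and [mR_A; mR_B] = S·[w10; w11]:
  w00 = 1/2, w01 = -1, w10 = 1, w11 = -1/2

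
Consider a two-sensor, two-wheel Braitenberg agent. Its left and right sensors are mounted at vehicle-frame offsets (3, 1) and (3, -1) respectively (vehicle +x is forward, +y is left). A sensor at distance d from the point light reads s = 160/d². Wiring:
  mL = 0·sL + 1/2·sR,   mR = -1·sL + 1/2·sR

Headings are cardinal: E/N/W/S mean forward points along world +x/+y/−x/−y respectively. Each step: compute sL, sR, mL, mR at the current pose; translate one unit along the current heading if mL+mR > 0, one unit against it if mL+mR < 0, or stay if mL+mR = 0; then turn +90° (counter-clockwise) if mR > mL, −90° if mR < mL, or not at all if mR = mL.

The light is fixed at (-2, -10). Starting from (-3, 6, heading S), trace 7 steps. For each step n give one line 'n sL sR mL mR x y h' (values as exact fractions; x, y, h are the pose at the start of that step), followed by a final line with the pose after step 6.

n=0: pose=(-3,6,S); sL=160/169, sR=160/173; mL=80/173, mR=-14160/29237; mL+mR=-640/29237 → advance -1; mR−mL=-160/169 → turn -1·90°
n=1: pose=(-3,7,W); sL=10/17, sR=8/17; mL=4/17, mR=-6/17; mL+mR=-2/17 → advance -1; mR−mL=-10/17 → turn -1·90°
n=2: pose=(-2,7,N); sL=160/401, sR=160/401; mL=80/401, mR=-80/401; mL+mR=0 → advance +0; mR−mL=-160/401 → turn -1·90°
n=3: pose=(-2,7,E); sL=160/333, sR=32/53; mL=16/53, mR=-3152/17649; mL+mR=2176/17649 → advance +1; mR−mL=-160/333 → turn -1·90°
n=4: pose=(-1,7,S); sL=4/5, sR=40/49; mL=20/49, mR=-96/245; mL+mR=4/245 → advance +1; mR−mL=-4/5 → turn -1·90°
n=5: pose=(-1,6,W); sL=160/229, sR=160/293; mL=80/293, mR=-28560/67097; mL+mR=-10240/67097 → advance -1; mR−mL=-160/229 → turn -1·90°
n=6: pose=(0,6,N); sL=80/181, sR=16/37; mL=8/37, mR=-1512/6697; mL+mR=-64/6697 → advance -1; mR−mL=-80/181 → turn -1·90°

0 160/169 160/173 80/173 -14160/29237 -3 6 S
1 10/17 8/17 4/17 -6/17 -3 7 W
2 160/401 160/401 80/401 -80/401 -2 7 N
3 160/333 32/53 16/53 -3152/17649 -2 7 E
4 4/5 40/49 20/49 -96/245 -1 7 S
5 160/229 160/293 80/293 -28560/67097 -1 6 W
6 80/181 16/37 8/37 -1512/6697 0 6 N
final 0 5 E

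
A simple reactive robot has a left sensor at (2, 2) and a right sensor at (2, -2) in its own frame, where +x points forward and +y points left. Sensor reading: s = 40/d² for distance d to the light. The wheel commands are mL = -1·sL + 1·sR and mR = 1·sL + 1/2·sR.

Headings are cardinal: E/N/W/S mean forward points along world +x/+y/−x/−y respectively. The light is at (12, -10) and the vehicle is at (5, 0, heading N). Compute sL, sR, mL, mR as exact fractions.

left sensor world pos  = (3, 2); dL² = 225
right sensor world pos = (7, 2); dR² = 169
sL = 40/225 = 8/45
sR = 40/169 = 40/169
mL = -1·sL + 1·sR = 448/7605
mR = 1·sL + 1/2·sR = 2252/7605

8/45 40/169 448/7605 2252/7605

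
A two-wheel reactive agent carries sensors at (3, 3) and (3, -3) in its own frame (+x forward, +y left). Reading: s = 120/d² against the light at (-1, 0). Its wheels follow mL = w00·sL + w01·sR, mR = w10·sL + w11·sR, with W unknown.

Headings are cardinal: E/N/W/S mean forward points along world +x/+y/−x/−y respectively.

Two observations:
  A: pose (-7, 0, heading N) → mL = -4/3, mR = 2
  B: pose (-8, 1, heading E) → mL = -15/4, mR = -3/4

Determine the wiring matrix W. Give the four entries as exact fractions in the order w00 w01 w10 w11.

-1 0 -1 1/2

obs A: pose=(-7,0,N) → sL=4/3, sR=20/3, mL=-4/3, mR=2
obs B: pose=(-8,1,E) → sL=15/4, sR=6, mL=-15/4, mR=-3/4
sensor matrix S = [[4/3, 20/3], [15/4, 6]]; det S = -17
solve [mL_A; mL_B] = S·[w00; w01] and [mR_A; mR_B] = S·[w10; w11]:
  w00 = -1, w01 = 0, w10 = -1, w11 = 1/2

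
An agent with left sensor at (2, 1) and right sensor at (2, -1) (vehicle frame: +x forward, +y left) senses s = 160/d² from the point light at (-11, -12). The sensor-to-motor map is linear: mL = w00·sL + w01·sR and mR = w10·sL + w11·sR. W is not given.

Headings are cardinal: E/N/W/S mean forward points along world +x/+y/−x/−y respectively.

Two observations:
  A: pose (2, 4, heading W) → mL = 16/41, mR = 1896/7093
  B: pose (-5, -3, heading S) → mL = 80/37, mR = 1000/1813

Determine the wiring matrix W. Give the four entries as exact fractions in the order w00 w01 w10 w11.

0 1 1 -1/2

obs A: pose=(2,4,W) → sL=80/173, sR=16/41, mL=16/41, mR=1896/7093
obs B: pose=(-5,-3,S) → sL=80/49, sR=80/37, mL=80/37, mR=1000/1813
sensor matrix S = [[80/173, 16/41], [80/49, 80/37]]; det S = 4664320/12859609
solve [mL_A; mL_B] = S·[w00; w01] and [mR_A; mR_B] = S·[w10; w11]:
  w00 = 0, w01 = 1, w10 = 1, w11 = -1/2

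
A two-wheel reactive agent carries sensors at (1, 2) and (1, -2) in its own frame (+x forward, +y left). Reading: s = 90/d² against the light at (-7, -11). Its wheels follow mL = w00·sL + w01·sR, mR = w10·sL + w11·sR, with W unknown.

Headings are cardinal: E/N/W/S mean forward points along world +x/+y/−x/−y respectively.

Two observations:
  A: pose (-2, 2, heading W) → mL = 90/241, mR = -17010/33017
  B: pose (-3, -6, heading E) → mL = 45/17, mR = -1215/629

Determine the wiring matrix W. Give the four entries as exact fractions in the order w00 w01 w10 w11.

0 1 -1/2 -1/2

obs A: pose=(-2,2,W) → sL=90/137, sR=90/241, mL=90/241, mR=-17010/33017
obs B: pose=(-3,-6,E) → sL=45/37, sR=45/17, mL=45/17, mR=-1215/629
sensor matrix S = [[90/137, 90/241], [45/37, 45/17]]; det S = 26681400/20767693
solve [mL_A; mL_B] = S·[w00; w01] and [mR_A; mR_B] = S·[w10; w11]:
  w00 = 0, w01 = 1, w10 = -1/2, w11 = -1/2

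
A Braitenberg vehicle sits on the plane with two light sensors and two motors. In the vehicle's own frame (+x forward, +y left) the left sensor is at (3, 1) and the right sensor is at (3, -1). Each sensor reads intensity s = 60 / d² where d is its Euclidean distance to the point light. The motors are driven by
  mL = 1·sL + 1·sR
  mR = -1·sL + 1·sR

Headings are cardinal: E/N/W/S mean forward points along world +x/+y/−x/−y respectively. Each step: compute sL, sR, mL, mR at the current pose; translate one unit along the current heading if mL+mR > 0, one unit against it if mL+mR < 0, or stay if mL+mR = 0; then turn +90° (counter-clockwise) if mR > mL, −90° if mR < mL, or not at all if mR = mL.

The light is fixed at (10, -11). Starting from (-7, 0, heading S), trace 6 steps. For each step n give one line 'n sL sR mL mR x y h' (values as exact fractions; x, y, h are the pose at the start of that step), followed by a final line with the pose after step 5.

0 3/16 15/97 531/1552 -51/1552 -7 0 S
1 60/481 60/521 60120/250601 -2400/250601 -7 -1 W
2 6/53 30/229 2964/12137 216/12137 -8 -1 N
3 20/123 12/65 2776/7995 176/7995 -8 0 E
4 3/16 15/97 531/1552 -51/1552 -7 0 S
5 60/481 60/521 60120/250601 -2400/250601 -7 -1 W
final -8 -1 N

n=0: pose=(-7,0,S); sL=3/16, sR=15/97; mL=531/1552, mR=-51/1552; mL+mR=30/97 → advance +1; mR−mL=-3/8 → turn -1·90°
n=1: pose=(-7,-1,W); sL=60/481, sR=60/521; mL=60120/250601, mR=-2400/250601; mL+mR=120/521 → advance +1; mR−mL=-120/481 → turn -1·90°
n=2: pose=(-8,-1,N); sL=6/53, sR=30/229; mL=2964/12137, mR=216/12137; mL+mR=60/229 → advance +1; mR−mL=-12/53 → turn -1·90°
n=3: pose=(-8,0,E); sL=20/123, sR=12/65; mL=2776/7995, mR=176/7995; mL+mR=24/65 → advance +1; mR−mL=-40/123 → turn -1·90°
n=4: pose=(-7,0,S); sL=3/16, sR=15/97; mL=531/1552, mR=-51/1552; mL+mR=30/97 → advance +1; mR−mL=-3/8 → turn -1·90°
n=5: pose=(-7,-1,W); sL=60/481, sR=60/521; mL=60120/250601, mR=-2400/250601; mL+mR=120/521 → advance +1; mR−mL=-120/481 → turn -1·90°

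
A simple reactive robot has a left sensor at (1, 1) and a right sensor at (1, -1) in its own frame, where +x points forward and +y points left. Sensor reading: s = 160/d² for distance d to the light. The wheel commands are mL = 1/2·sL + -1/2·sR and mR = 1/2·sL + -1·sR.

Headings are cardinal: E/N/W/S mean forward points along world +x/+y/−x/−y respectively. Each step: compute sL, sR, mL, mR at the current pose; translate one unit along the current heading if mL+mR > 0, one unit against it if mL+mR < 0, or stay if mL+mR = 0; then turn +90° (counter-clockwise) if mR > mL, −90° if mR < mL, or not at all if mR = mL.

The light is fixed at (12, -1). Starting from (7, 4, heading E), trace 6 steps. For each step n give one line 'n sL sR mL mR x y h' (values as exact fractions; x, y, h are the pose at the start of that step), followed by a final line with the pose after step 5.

n=0: pose=(7,4,E); sL=40/13, sR=5; mL=-25/26, mR=-45/13; mL+mR=-115/26 → advance -1; mR−mL=-5/2 → turn -1·90°
n=1: pose=(6,4,S); sL=160/41, sR=32/13; mL=384/533, mR=-272/533; mL+mR=112/533 → advance +1; mR−mL=-16/13 → turn -1·90°
n=2: pose=(6,3,W); sL=80/29, sR=80/37; mL=320/1073, mR=-840/1073; mL+mR=-520/1073 → advance -1; mR−mL=-40/37 → turn -1·90°
n=3: pose=(7,3,N); sL=160/61, sR=160/41; mL=-1600/2501, mR=-6480/2501; mL+mR=-8080/2501 → advance -1; mR−mL=-80/41 → turn -1·90°
n=4: pose=(7,2,E); sL=5, sR=8; mL=-3/2, mR=-11/2; mL+mR=-7 → advance -1; mR−mL=-4 → turn -1·90°
n=5: pose=(6,2,S); sL=160/29, sR=160/53; mL=1920/1537, mR=-400/1537; mL+mR=1520/1537 → advance +1; mR−mL=-80/53 → turn -1·90°

0 40/13 5 -25/26 -45/13 7 4 E
1 160/41 32/13 384/533 -272/533 6 4 S
2 80/29 80/37 320/1073 -840/1073 6 3 W
3 160/61 160/41 -1600/2501 -6480/2501 7 3 N
4 5 8 -3/2 -11/2 7 2 E
5 160/29 160/53 1920/1537 -400/1537 6 2 S
final 6 1 W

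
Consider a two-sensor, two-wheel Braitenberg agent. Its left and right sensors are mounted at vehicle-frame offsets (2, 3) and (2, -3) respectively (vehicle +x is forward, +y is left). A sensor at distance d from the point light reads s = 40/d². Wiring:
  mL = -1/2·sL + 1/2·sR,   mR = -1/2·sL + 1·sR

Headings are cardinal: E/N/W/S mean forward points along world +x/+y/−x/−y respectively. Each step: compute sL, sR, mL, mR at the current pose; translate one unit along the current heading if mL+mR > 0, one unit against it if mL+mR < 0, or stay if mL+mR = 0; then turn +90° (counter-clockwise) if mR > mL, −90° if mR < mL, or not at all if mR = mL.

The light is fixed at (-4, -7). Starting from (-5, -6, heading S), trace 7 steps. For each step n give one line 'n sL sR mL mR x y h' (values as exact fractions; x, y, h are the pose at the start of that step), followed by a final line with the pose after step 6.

0 8 40/17 -48/17 -28/17 -5 -6 S
1 20/13 20 120/13 250/13 -5 -5 E
2 8/5 8/5 0 4/5 -4 -5 N
3 10 1 -9/2 -4 -4 -4 W
4 40/17 8 48/17 116/17 -3 -4 S
5 20/17 4 24/17 58/17 -3 -5 E
6 40/17 40/41 -480/697 -140/697 -2 -5 N
final -2 -6 W

n=0: pose=(-5,-6,S); sL=8, sR=40/17; mL=-48/17, mR=-28/17; mL+mR=-76/17 → advance -1; mR−mL=20/17 → turn +1·90°
n=1: pose=(-5,-5,E); sL=20/13, sR=20; mL=120/13, mR=250/13; mL+mR=370/13 → advance +1; mR−mL=10 → turn +1·90°
n=2: pose=(-4,-5,N); sL=8/5, sR=8/5; mL=0, mR=4/5; mL+mR=4/5 → advance +1; mR−mL=4/5 → turn +1·90°
n=3: pose=(-4,-4,W); sL=10, sR=1; mL=-9/2, mR=-4; mL+mR=-17/2 → advance -1; mR−mL=1/2 → turn +1·90°
n=4: pose=(-3,-4,S); sL=40/17, sR=8; mL=48/17, mR=116/17; mL+mR=164/17 → advance +1; mR−mL=4 → turn +1·90°
n=5: pose=(-3,-5,E); sL=20/17, sR=4; mL=24/17, mR=58/17; mL+mR=82/17 → advance +1; mR−mL=2 → turn +1·90°
n=6: pose=(-2,-5,N); sL=40/17, sR=40/41; mL=-480/697, mR=-140/697; mL+mR=-620/697 → advance -1; mR−mL=20/41 → turn +1·90°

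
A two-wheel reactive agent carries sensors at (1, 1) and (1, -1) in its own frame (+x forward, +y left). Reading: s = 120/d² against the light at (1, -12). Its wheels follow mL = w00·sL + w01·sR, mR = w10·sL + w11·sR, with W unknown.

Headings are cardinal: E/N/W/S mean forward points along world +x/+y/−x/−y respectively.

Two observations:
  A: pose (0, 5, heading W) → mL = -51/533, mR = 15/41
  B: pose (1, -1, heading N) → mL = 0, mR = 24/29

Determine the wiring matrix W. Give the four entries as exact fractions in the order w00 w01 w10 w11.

obs A: pose=(0,5,W) → sL=6/13, sR=15/41, mL=-51/533, mR=15/41
obs B: pose=(1,-1,N) → sL=24/29, sR=24/29, mL=0, mR=24/29
sensor matrix S = [[6/13, 15/41], [24/29, 24/29]]; det S = 1224/15457
solve [mL_A; mL_B] = S·[w00; w01] and [mR_A; mR_B] = S·[w10; w11]:
  w00 = -1, w01 = 1, w10 = 0, w11 = 1

-1 1 0 1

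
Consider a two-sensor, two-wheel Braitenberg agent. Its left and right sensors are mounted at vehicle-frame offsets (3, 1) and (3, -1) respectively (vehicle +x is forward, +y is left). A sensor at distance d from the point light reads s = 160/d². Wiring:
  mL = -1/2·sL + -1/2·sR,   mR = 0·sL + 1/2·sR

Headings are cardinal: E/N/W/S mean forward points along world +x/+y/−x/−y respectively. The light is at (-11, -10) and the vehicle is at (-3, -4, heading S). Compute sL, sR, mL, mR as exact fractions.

16/9 80/29 -592/261 40/29

left sensor world pos  = (-2, -7); dL² = 90
right sensor world pos = (-4, -7); dR² = 58
sL = 160/90 = 16/9
sR = 160/58 = 80/29
mL = -1/2·sL + -1/2·sR = -592/261
mR = 0·sL + 1/2·sR = 40/29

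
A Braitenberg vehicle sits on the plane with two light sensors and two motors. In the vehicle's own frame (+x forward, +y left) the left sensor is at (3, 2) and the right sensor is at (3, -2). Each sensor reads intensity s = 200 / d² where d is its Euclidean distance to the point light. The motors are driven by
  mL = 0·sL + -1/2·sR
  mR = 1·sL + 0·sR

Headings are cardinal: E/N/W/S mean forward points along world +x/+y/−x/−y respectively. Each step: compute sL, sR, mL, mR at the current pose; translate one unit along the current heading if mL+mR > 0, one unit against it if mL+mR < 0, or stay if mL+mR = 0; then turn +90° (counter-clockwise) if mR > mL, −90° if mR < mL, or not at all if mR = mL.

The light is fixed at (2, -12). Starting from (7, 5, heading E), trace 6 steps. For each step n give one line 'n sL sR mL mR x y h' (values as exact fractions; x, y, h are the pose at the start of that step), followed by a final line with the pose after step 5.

0 8/17 200/289 -100/289 8/17 7 5 E
1 25/52 25/58 -25/116 25/52 8 5 N
2 40/53 200/409 -100/409 40/53 8 6 W
3 100/137 100/117 -50/117 100/137 7 6 S
4 8/17 200/289 -100/289 8/17 7 5 E
5 25/52 25/58 -25/116 25/52 8 5 N
final 8 6 W

n=0: pose=(7,5,E); sL=8/17, sR=200/289; mL=-100/289, mR=8/17; mL+mR=36/289 → advance +1; mR−mL=236/289 → turn +1·90°
n=1: pose=(8,5,N); sL=25/52, sR=25/58; mL=-25/116, mR=25/52; mL+mR=100/377 → advance +1; mR−mL=525/754 → turn +1·90°
n=2: pose=(8,6,W); sL=40/53, sR=200/409; mL=-100/409, mR=40/53; mL+mR=11060/21677 → advance +1; mR−mL=21660/21677 → turn +1·90°
n=3: pose=(7,6,S); sL=100/137, sR=100/117; mL=-50/117, mR=100/137; mL+mR=4850/16029 → advance +1; mR−mL=18550/16029 → turn +1·90°
n=4: pose=(7,5,E); sL=8/17, sR=200/289; mL=-100/289, mR=8/17; mL+mR=36/289 → advance +1; mR−mL=236/289 → turn +1·90°
n=5: pose=(8,5,N); sL=25/52, sR=25/58; mL=-25/116, mR=25/52; mL+mR=100/377 → advance +1; mR−mL=525/754 → turn +1·90°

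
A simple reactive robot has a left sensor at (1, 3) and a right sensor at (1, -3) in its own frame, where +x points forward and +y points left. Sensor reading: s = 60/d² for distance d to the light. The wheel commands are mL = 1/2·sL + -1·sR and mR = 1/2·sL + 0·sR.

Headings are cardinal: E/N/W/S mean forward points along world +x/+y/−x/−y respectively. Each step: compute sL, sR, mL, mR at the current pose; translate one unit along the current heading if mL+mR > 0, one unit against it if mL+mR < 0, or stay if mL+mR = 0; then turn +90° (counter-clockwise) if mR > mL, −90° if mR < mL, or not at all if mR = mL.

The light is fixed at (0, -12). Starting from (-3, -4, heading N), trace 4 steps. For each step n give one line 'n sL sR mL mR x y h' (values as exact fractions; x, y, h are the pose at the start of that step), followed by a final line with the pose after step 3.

n=0: pose=(-3,-4,N); sL=20/39, sR=20/27; mL=-170/351, mR=10/39; mL+mR=-80/351 → advance -1; mR−mL=20/27 → turn +1·90°
n=1: pose=(-3,-5,W); sL=15/8, sR=15/29; mL=195/464, mR=15/16; mL+mR=315/232 → advance +1; mR−mL=15/29 → turn +1·90°
n=2: pose=(-4,-5,S); sL=60/37, sR=12/17; mL=66/629, mR=30/37; mL+mR=576/629 → advance +1; mR−mL=12/17 → turn +1·90°
n=3: pose=(-4,-6,E); sL=2/3, sR=10/3; mL=-3, mR=1/3; mL+mR=-8/3 → advance -1; mR−mL=10/3 → turn +1·90°

0 20/39 20/27 -170/351 10/39 -3 -4 N
1 15/8 15/29 195/464 15/16 -3 -5 W
2 60/37 12/17 66/629 30/37 -4 -5 S
3 2/3 10/3 -3 1/3 -4 -6 E
final -5 -6 N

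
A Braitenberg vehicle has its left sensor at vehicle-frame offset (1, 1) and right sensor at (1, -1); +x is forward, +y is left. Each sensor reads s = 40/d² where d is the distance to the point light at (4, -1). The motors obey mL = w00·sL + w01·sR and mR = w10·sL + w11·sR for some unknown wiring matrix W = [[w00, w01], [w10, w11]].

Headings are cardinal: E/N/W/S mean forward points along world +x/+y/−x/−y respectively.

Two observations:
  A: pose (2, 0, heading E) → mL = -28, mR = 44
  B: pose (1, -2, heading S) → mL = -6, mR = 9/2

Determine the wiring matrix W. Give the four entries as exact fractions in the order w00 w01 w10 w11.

obs A: pose=(2,0,E) → sL=8, sR=40, mL=-28, mR=44
obs B: pose=(1,-2,S) → sL=5, sR=2, mL=-6, mR=9/2
sensor matrix S = [[8, 40], [5, 2]]; det S = -184
solve [mL_A; mL_B] = S·[w00; w01] and [mR_A; mR_B] = S·[w10; w11]:
  w00 = -1, w01 = -1/2, w10 = 1/2, w11 = 1

-1 -1/2 1/2 1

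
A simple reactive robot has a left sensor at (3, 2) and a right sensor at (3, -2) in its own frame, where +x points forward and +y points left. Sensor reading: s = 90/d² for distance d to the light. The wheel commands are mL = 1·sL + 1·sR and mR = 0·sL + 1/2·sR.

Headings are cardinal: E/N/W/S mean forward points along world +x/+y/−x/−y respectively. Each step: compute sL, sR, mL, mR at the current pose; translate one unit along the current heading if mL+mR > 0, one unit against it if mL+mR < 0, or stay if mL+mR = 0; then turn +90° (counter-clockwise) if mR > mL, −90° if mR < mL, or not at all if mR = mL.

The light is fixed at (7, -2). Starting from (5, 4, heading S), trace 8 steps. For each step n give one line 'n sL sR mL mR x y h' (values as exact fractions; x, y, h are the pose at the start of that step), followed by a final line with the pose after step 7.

n=0: pose=(5,4,S); sL=10, sR=18/5; mL=68/5, mR=9/5; mL+mR=77/5 → advance +1; mR−mL=-59/5 → turn -1·90°
n=1: pose=(5,3,W); sL=45/17, sR=45/37; mL=2430/629, mR=45/74; mL+mR=5625/1258 → advance +1; mR−mL=-4095/1258 → turn -1·90°
n=2: pose=(4,3,N); sL=90/89, sR=18/13; mL=2772/1157, mR=9/13; mL+mR=3573/1157 → advance +1; mR−mL=-1971/1157 → turn -1·90°
n=3: pose=(4,4,E); sL=45/32, sR=45/8; mL=225/32, mR=45/16; mL+mR=315/32 → advance +1; mR−mL=-135/32 → turn -1·90°
n=4: pose=(5,4,S); sL=10, sR=18/5; mL=68/5, mR=9/5; mL+mR=77/5 → advance +1; mR−mL=-59/5 → turn -1·90°
n=5: pose=(5,3,W); sL=45/17, sR=45/37; mL=2430/629, mR=45/74; mL+mR=5625/1258 → advance +1; mR−mL=-4095/1258 → turn -1·90°
n=6: pose=(4,3,N); sL=90/89, sR=18/13; mL=2772/1157, mR=9/13; mL+mR=3573/1157 → advance +1; mR−mL=-1971/1157 → turn -1·90°
n=7: pose=(4,4,E); sL=45/32, sR=45/8; mL=225/32, mR=45/16; mL+mR=315/32 → advance +1; mR−mL=-135/32 → turn -1·90°

0 10 18/5 68/5 9/5 5 4 S
1 45/17 45/37 2430/629 45/74 5 3 W
2 90/89 18/13 2772/1157 9/13 4 3 N
3 45/32 45/8 225/32 45/16 4 4 E
4 10 18/5 68/5 9/5 5 4 S
5 45/17 45/37 2430/629 45/74 5 3 W
6 90/89 18/13 2772/1157 9/13 4 3 N
7 45/32 45/8 225/32 45/16 4 4 E
final 5 4 S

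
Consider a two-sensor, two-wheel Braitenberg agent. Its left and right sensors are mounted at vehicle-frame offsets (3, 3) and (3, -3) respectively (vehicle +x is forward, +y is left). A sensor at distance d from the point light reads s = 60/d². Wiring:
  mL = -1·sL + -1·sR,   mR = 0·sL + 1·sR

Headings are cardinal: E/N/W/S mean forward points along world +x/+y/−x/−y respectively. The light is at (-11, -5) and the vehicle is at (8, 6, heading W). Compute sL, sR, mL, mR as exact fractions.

left sensor world pos  = (5, 3); dL² = 320
right sensor world pos = (5, 9); dR² = 452
sL = 60/320 = 3/16
sR = 60/452 = 15/113
mL = -1·sL + -1·sR = -579/1808
mR = 0·sL + 1·sR = 15/113

3/16 15/113 -579/1808 15/113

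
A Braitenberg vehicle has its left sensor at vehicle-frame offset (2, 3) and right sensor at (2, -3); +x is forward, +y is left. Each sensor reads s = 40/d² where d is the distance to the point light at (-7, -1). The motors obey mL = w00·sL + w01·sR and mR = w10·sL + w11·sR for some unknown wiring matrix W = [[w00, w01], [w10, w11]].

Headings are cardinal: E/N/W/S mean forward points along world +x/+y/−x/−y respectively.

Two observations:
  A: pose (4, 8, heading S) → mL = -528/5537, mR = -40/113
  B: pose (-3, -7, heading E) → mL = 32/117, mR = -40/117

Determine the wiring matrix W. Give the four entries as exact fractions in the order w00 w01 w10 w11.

1/2 -1/2 0 -1

obs A: pose=(4,8,S) → sL=8/49, sR=40/113, mL=-528/5537, mR=-40/113
obs B: pose=(-3,-7,E) → sL=8/9, sR=40/117, mL=32/117, mR=-40/117
sensor matrix S = [[8/49, 40/113], [8/9, 40/117]]; det S = -167680/647829
solve [mL_A; mL_B] = S·[w00; w01] and [mR_A; mR_B] = S·[w10; w11]:
  w00 = 1/2, w01 = -1/2, w10 = 0, w11 = -1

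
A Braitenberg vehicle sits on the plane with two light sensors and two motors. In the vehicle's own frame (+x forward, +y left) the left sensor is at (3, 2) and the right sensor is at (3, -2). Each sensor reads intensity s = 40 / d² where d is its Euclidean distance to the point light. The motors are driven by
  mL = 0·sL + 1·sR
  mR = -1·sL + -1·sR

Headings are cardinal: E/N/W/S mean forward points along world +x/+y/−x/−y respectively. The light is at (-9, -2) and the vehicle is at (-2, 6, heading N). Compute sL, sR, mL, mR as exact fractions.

left sensor world pos  = (-4, 9); dL² = 146
right sensor world pos = (0, 9); dR² = 202
sL = 40/146 = 20/73
sR = 40/202 = 20/101
mL = 0·sL + 1·sR = 20/101
mR = -1·sL + -1·sR = -3480/7373

20/73 20/101 20/101 -3480/7373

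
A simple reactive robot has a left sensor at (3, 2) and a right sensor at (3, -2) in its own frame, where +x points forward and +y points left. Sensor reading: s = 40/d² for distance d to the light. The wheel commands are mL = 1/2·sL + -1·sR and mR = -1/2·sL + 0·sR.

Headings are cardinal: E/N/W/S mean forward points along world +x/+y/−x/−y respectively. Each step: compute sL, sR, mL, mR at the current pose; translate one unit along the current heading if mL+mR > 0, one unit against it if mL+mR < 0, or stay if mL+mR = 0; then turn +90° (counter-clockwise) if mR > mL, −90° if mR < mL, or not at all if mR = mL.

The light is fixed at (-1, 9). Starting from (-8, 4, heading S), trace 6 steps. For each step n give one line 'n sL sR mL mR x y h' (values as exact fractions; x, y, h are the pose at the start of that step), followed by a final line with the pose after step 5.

n=0: pose=(-8,4,S); sL=40/89, sR=8/29; mL=-132/2581, mR=-20/89; mL+mR=-8/29 → advance -1; mR−mL=-448/2581 → turn -1·90°
n=1: pose=(-8,5,W); sL=5/17, sR=5/13; mL=-105/442, mR=-5/34; mL+mR=-5/13 → advance -1; mR−mL=20/221 → turn +1·90°
n=2: pose=(-7,5,S); sL=8/13, sR=40/113; mL=-68/1469, mR=-4/13; mL+mR=-40/113 → advance -1; mR−mL=-384/1469 → turn -1·90°
n=3: pose=(-7,6,W); sL=20/53, sR=20/41; mL=-650/2173, mR=-10/53; mL+mR=-20/41 → advance -1; mR−mL=240/2173 → turn +1·90°
n=4: pose=(-6,6,S); sL=8/9, sR=8/17; mL=-4/153, mR=-4/9; mL+mR=-8/17 → advance -1; mR−mL=-64/153 → turn -1·90°
n=5: pose=(-6,7,W); sL=1/2, sR=5/8; mL=-3/8, mR=-1/4; mL+mR=-5/8 → advance -1; mR−mL=1/8 → turn +1·90°

0 40/89 8/29 -132/2581 -20/89 -8 4 S
1 5/17 5/13 -105/442 -5/34 -8 5 W
2 8/13 40/113 -68/1469 -4/13 -7 5 S
3 20/53 20/41 -650/2173 -10/53 -7 6 W
4 8/9 8/17 -4/153 -4/9 -6 6 S
5 1/2 5/8 -3/8 -1/4 -6 7 W
final -5 7 S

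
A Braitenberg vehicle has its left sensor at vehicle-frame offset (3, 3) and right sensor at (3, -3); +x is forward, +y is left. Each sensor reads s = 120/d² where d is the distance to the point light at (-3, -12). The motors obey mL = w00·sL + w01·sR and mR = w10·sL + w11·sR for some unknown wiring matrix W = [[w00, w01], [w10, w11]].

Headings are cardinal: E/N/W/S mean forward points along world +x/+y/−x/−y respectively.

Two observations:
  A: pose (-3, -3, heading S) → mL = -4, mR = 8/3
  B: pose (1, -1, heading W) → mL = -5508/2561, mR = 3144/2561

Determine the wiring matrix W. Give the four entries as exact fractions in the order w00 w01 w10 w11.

-1 -1/2 1/2 1/2

obs A: pose=(-3,-3,S) → sL=8/3, sR=8/3, mL=-4, mR=8/3
obs B: pose=(1,-1,W) → sL=24/13, sR=120/197, mL=-5508/2561, mR=3144/2561
sensor matrix S = [[8/3, 8/3], [24/13, 120/197]]; det S = -8448/2561
solve [mL_A; mL_B] = S·[w00; w01] and [mR_A; mR_B] = S·[w10; w11]:
  w00 = -1, w01 = -1/2, w10 = 1/2, w11 = 1/2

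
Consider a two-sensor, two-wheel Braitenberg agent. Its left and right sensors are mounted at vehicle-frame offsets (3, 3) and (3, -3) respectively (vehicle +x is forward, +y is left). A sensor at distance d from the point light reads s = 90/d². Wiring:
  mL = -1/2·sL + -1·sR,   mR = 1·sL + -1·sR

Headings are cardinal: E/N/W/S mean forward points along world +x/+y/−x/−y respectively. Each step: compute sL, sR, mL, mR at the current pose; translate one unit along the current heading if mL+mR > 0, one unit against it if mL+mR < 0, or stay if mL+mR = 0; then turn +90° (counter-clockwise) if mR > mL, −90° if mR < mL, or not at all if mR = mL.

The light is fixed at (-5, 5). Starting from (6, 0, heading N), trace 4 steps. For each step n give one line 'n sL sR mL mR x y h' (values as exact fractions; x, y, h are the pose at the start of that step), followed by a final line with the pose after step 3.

n=0: pose=(6,0,N); sL=45/34, sR=9/20; mL=-189/170, mR=297/340; mL+mR=-81/340 → advance -1; mR−mL=135/68 → turn +1·90°
n=1: pose=(6,-1,W); sL=18/29, sR=90/73; mL=-3267/2117, mR=-1296/2117; mL+mR=-4563/2117 → advance -1; mR−mL=27/29 → turn +1·90°
n=2: pose=(7,-1,S); sL=5/17, sR=5/9; mL=-215/306, mR=-40/153; mL+mR=-295/306 → advance -1; mR−mL=15/34 → turn +1·90°
n=3: pose=(7,0,E); sL=90/229, sR=90/289; mL=-33615/66181, mR=5400/66181; mL+mR=-28215/66181 → advance -1; mR−mL=135/229 → turn +1·90°

0 45/34 9/20 -189/170 297/340 6 0 N
1 18/29 90/73 -3267/2117 -1296/2117 6 -1 W
2 5/17 5/9 -215/306 -40/153 7 -1 S
3 90/229 90/289 -33615/66181 5400/66181 7 0 E
final 6 0 N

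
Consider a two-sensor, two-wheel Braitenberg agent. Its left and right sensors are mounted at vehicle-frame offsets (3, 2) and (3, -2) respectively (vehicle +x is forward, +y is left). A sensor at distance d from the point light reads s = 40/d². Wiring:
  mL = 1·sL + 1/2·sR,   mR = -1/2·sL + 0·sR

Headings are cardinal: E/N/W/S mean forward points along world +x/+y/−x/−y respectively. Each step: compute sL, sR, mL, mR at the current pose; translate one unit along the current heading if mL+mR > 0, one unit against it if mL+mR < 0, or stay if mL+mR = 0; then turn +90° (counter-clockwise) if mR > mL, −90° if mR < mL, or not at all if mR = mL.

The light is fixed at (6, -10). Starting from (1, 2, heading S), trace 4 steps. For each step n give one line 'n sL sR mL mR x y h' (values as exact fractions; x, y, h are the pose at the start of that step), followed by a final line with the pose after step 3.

n=0: pose=(1,2,S); sL=4/9, sR=4/13; mL=70/117, mR=-2/9; mL+mR=44/117 → advance +1; mR−mL=-32/39 → turn -1·90°
n=1: pose=(1,1,W); sL=8/29, sR=40/233; mL=2444/6757, mR=-4/29; mL+mR=1512/6757 → advance +1; mR−mL=-3376/6757 → turn -1·90°
n=2: pose=(0,1,N); sL=2/13, sR=10/53; mL=171/689, mR=-1/13; mL+mR=118/689 → advance +1; mR−mL=-224/689 → turn -1·90°
n=3: pose=(0,2,E); sL=8/41, sR=40/109; mL=1692/4469, mR=-4/41; mL+mR=1256/4469 → advance +1; mR−mL=-2128/4469 → turn -1·90°

0 4/9 4/13 70/117 -2/9 1 2 S
1 8/29 40/233 2444/6757 -4/29 1 1 W
2 2/13 10/53 171/689 -1/13 0 1 N
3 8/41 40/109 1692/4469 -4/41 0 2 E
final 1 2 S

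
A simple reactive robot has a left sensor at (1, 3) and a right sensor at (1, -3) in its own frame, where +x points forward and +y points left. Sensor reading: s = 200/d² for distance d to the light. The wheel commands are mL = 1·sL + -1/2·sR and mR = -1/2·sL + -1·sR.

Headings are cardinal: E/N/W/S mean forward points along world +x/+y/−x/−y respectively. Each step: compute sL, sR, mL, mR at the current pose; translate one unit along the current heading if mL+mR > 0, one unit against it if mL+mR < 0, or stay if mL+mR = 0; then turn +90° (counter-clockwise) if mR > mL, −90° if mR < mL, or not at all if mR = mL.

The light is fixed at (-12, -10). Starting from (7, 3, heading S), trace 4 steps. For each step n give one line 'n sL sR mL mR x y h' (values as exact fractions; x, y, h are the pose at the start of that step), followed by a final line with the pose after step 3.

0 50/157 1/2 43/628 -207/314 7 3 S
1 40/89 200/613 15620/54557 -30060/54557 7 4 W
2 100/257 100/377 24850/96889 -44550/96889 8 4 N
3 200/697 200/541 38500/377077 -193500/377077 8 3 E
final 7 3 S

n=0: pose=(7,3,S); sL=50/157, sR=1/2; mL=43/628, mR=-207/314; mL+mR=-371/628 → advance -1; mR−mL=-457/628 → turn -1·90°
n=1: pose=(7,4,W); sL=40/89, sR=200/613; mL=15620/54557, mR=-30060/54557; mL+mR=-14440/54557 → advance -1; mR−mL=-45680/54557 → turn -1·90°
n=2: pose=(8,4,N); sL=100/257, sR=100/377; mL=24850/96889, mR=-44550/96889; mL+mR=-19700/96889 → advance -1; mR−mL=-69400/96889 → turn -1·90°
n=3: pose=(8,3,E); sL=200/697, sR=200/541; mL=38500/377077, mR=-193500/377077; mL+mR=-155000/377077 → advance -1; mR−mL=-232000/377077 → turn -1·90°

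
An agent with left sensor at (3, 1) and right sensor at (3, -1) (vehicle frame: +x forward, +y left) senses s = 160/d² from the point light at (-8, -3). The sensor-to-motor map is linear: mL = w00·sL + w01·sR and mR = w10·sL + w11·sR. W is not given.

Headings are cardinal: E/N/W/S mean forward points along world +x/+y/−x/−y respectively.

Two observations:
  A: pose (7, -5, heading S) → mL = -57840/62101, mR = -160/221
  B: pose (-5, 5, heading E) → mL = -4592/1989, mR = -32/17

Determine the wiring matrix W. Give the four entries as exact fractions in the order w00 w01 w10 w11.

obs A: pose=(7,-5,S) → sL=160/281, sR=160/221, mL=-57840/62101, mR=-160/221
obs B: pose=(-5,5,E) → sL=160/117, sR=32/17, mL=-4592/1989, mR=-32/17
sensor matrix S = [[160/281, 160/221], [160/117, 32/17]]; det S = 593920/7265817
solve [mL_A; mL_B] = S·[w00; w01] and [mR_A; mR_B] = S·[w10; w11]:
  w00 = -1, w01 = -1/2, w10 = 0, w11 = -1

-1 -1/2 0 -1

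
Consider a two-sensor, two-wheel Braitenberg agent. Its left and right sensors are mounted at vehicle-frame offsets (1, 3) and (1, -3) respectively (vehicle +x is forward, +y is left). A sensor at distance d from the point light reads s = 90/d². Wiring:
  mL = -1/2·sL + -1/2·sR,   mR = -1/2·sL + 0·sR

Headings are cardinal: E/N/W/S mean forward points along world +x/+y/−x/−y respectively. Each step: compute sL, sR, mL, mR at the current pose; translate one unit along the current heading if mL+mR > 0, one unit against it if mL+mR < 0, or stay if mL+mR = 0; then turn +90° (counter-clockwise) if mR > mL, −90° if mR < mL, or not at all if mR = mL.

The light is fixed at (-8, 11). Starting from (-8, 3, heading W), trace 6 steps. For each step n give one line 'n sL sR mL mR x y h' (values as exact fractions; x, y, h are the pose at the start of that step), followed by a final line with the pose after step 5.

0 45/61 45/13 -1665/793 -45/122 -8 3 W
1 90/97 18/17 -1638/1649 -45/97 -7 3 S
2 9/2 45/52 -279/104 -9/4 -7 4 E
3 2 2 -2 -1 -8 4 N
4 45/61 45/13 -1665/793 -45/122 -8 3 W
5 90/97 18/17 -1638/1649 -45/97 -7 3 S
final -7 4 E

n=0: pose=(-8,3,W); sL=45/61, sR=45/13; mL=-1665/793, mR=-45/122; mL+mR=-3915/1586 → advance -1; mR−mL=45/26 → turn +1·90°
n=1: pose=(-7,3,S); sL=90/97, sR=18/17; mL=-1638/1649, mR=-45/97; mL+mR=-2403/1649 → advance -1; mR−mL=9/17 → turn +1·90°
n=2: pose=(-7,4,E); sL=9/2, sR=45/52; mL=-279/104, mR=-9/4; mL+mR=-513/104 → advance -1; mR−mL=45/104 → turn +1·90°
n=3: pose=(-8,4,N); sL=2, sR=2; mL=-2, mR=-1; mL+mR=-3 → advance -1; mR−mL=1 → turn +1·90°
n=4: pose=(-8,3,W); sL=45/61, sR=45/13; mL=-1665/793, mR=-45/122; mL+mR=-3915/1586 → advance -1; mR−mL=45/26 → turn +1·90°
n=5: pose=(-7,3,S); sL=90/97, sR=18/17; mL=-1638/1649, mR=-45/97; mL+mR=-2403/1649 → advance -1; mR−mL=9/17 → turn +1·90°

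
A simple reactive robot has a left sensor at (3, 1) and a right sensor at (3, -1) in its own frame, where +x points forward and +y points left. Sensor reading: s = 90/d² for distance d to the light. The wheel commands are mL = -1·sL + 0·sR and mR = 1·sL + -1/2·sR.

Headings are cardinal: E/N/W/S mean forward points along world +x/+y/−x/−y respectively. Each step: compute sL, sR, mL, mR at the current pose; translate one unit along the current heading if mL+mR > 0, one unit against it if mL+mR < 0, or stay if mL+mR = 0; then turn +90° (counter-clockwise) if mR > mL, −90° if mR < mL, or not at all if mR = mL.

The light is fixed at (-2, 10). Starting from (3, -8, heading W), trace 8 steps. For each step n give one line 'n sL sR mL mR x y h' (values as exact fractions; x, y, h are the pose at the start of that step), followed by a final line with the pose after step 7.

n=0: pose=(3,-8,W); sL=18/73, sR=90/293; mL=-18/73, mR=1989/21389; mL+mR=-45/293 → advance -1; mR−mL=7263/21389 → turn +1·90°
n=1: pose=(4,-8,S); sL=9/49, sR=45/233; mL=-9/49, mR=1989/22834; mL+mR=-45/466 → advance -1; mR−mL=6183/22834 → turn +1·90°
n=2: pose=(4,-7,E); sL=90/337, sR=2/9; mL=-90/337, mR=473/3033; mL+mR=-1/9 → advance -1; mR−mL=1283/3033 → turn +1·90°
n=3: pose=(3,-7,N); sL=45/106, sR=45/116; mL=-45/106, mR=2835/12296; mL+mR=-45/232 → advance -1; mR−mL=8055/12296 → turn +1·90°
n=4: pose=(3,-8,W); sL=18/73, sR=90/293; mL=-18/73, mR=1989/21389; mL+mR=-45/293 → advance -1; mR−mL=7263/21389 → turn +1·90°
n=5: pose=(4,-8,S); sL=9/49, sR=45/233; mL=-9/49, mR=1989/22834; mL+mR=-45/466 → advance -1; mR−mL=6183/22834 → turn +1·90°
n=6: pose=(4,-7,E); sL=90/337, sR=2/9; mL=-90/337, mR=473/3033; mL+mR=-1/9 → advance -1; mR−mL=1283/3033 → turn +1·90°
n=7: pose=(3,-7,N); sL=45/106, sR=45/116; mL=-45/106, mR=2835/12296; mL+mR=-45/232 → advance -1; mR−mL=8055/12296 → turn +1·90°

0 18/73 90/293 -18/73 1989/21389 3 -8 W
1 9/49 45/233 -9/49 1989/22834 4 -8 S
2 90/337 2/9 -90/337 473/3033 4 -7 E
3 45/106 45/116 -45/106 2835/12296 3 -7 N
4 18/73 90/293 -18/73 1989/21389 3 -8 W
5 9/49 45/233 -9/49 1989/22834 4 -8 S
6 90/337 2/9 -90/337 473/3033 4 -7 E
7 45/106 45/116 -45/106 2835/12296 3 -7 N
final 3 -8 W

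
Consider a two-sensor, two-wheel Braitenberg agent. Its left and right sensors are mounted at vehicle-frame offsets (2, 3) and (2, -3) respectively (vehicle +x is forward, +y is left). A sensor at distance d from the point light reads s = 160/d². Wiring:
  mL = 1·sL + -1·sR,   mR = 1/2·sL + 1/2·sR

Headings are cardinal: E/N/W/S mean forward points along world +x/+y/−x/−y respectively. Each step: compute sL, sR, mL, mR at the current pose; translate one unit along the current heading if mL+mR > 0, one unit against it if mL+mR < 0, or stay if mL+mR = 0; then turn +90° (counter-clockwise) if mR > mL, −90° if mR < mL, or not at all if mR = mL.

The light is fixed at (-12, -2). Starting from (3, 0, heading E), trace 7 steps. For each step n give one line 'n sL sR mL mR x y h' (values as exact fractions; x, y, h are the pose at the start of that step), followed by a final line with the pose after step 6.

0 80/157 16/29 -192/4553 2416/4553 3 0 E
1 32/37 160/377 6144/13949 8992/13949 4 0 N
2 40/49 20/29 180/1421 1070/1421 4 1 W
3 32/65 32/29 -1152/1885 1504/1885 3 1 S
4 80/157 16/29 -192/4553 2416/4553 3 0 E
5 32/37 160/377 6144/13949 8992/13949 4 0 N
6 40/49 20/29 180/1421 1070/1421 4 1 W
final 3 1 S

n=0: pose=(3,0,E); sL=80/157, sR=16/29; mL=-192/4553, mR=2416/4553; mL+mR=2224/4553 → advance +1; mR−mL=2608/4553 → turn +1·90°
n=1: pose=(4,0,N); sL=32/37, sR=160/377; mL=6144/13949, mR=8992/13949; mL+mR=15136/13949 → advance +1; mR−mL=2848/13949 → turn +1·90°
n=2: pose=(4,1,W); sL=40/49, sR=20/29; mL=180/1421, mR=1070/1421; mL+mR=1250/1421 → advance +1; mR−mL=890/1421 → turn +1·90°
n=3: pose=(3,1,S); sL=32/65, sR=32/29; mL=-1152/1885, mR=1504/1885; mL+mR=352/1885 → advance +1; mR−mL=2656/1885 → turn +1·90°
n=4: pose=(3,0,E); sL=80/157, sR=16/29; mL=-192/4553, mR=2416/4553; mL+mR=2224/4553 → advance +1; mR−mL=2608/4553 → turn +1·90°
n=5: pose=(4,0,N); sL=32/37, sR=160/377; mL=6144/13949, mR=8992/13949; mL+mR=15136/13949 → advance +1; mR−mL=2848/13949 → turn +1·90°
n=6: pose=(4,1,W); sL=40/49, sR=20/29; mL=180/1421, mR=1070/1421; mL+mR=1250/1421 → advance +1; mR−mL=890/1421 → turn +1·90°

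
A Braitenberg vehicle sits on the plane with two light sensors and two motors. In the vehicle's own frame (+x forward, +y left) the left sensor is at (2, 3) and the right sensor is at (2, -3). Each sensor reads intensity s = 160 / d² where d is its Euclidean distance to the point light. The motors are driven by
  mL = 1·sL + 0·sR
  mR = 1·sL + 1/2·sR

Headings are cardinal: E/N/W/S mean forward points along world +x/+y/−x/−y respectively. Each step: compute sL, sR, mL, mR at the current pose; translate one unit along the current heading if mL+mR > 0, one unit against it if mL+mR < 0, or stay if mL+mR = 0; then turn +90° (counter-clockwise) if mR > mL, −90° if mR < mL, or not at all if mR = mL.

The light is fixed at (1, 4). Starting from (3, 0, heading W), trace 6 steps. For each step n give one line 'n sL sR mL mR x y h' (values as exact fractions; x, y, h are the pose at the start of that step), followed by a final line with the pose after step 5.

n=0: pose=(3,0,W); sL=160/49, sR=160; mL=160/49, mR=4080/49; mL+mR=4240/49 → advance +1; mR−mL=80 → turn +1·90°
n=1: pose=(2,0,S); sL=40/13, sR=4; mL=40/13, mR=66/13; mL+mR=106/13 → advance +1; mR−mL=2 → turn +1·90°
n=2: pose=(2,-1,E); sL=160/13, sR=160/73; mL=160/13, mR=12720/949; mL+mR=24400/949 → advance +1; mR−mL=80/73 → turn +1·90°
n=3: pose=(3,-1,N); sL=16, sR=80/17; mL=16, mR=312/17; mL+mR=584/17 → advance +1; mR−mL=40/17 → turn +1·90°
n=4: pose=(3,0,W); sL=160/49, sR=160; mL=160/49, mR=4080/49; mL+mR=4240/49 → advance +1; mR−mL=80 → turn +1·90°
n=5: pose=(2,0,S); sL=40/13, sR=4; mL=40/13, mR=66/13; mL+mR=106/13 → advance +1; mR−mL=2 → turn +1·90°

0 160/49 160 160/49 4080/49 3 0 W
1 40/13 4 40/13 66/13 2 0 S
2 160/13 160/73 160/13 12720/949 2 -1 E
3 16 80/17 16 312/17 3 -1 N
4 160/49 160 160/49 4080/49 3 0 W
5 40/13 4 40/13 66/13 2 0 S
final 2 -1 E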